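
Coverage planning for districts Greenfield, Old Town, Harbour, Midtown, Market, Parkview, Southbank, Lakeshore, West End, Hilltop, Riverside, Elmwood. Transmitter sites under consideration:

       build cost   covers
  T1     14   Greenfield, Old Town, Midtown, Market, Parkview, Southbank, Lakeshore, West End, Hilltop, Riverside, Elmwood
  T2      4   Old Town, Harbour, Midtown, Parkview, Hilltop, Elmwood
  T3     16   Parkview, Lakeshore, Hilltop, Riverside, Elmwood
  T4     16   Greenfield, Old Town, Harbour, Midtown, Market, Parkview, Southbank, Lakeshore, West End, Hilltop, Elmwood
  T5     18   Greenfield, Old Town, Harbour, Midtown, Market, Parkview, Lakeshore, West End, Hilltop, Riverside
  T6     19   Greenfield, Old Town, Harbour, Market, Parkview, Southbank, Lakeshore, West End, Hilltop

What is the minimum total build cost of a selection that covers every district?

18

T1, T2 cover every district at build cost 14 + 4 = 18.
Any cover uses at least 2 transmitter sites; among all covering selections none totals below 18.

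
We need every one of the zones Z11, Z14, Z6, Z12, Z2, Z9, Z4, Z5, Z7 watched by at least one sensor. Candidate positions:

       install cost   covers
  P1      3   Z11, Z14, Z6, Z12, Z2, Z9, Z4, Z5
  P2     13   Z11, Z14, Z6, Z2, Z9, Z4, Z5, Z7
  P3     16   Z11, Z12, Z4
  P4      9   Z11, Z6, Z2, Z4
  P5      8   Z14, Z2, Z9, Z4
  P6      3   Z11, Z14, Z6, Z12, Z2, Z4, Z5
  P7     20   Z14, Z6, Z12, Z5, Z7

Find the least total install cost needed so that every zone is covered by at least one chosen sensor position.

16

P1, P2 cover every zone at install cost 3 + 13 = 16.
Any cover uses at least 2 sensor positions; among all covering selections none totals below 16.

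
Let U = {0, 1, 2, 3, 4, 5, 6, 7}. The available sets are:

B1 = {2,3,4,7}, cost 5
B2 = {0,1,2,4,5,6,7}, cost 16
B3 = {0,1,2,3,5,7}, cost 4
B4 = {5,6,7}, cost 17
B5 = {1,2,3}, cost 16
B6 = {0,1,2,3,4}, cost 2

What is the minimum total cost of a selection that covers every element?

18

B2, B6 cover every element at cost 16 + 2 = 18.
Any cover uses at least 2 sets; among all covering selections none totals below 18.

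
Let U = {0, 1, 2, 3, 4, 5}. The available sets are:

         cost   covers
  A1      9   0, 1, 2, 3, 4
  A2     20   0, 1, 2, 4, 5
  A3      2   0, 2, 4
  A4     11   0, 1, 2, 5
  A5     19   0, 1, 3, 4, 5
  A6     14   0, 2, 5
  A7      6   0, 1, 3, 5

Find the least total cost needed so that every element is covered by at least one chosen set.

A3, A7 cover every element at cost 2 + 6 = 8.
Any cover uses at least 2 sets; among all covering selections none totals below 8.

8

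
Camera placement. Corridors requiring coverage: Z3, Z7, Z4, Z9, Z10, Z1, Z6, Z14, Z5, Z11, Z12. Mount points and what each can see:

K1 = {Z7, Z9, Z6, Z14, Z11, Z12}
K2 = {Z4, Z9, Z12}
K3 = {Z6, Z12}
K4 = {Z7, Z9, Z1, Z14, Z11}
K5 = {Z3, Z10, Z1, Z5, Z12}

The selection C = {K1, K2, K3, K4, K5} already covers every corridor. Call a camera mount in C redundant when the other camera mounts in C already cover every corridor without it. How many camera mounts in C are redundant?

3

Drop K1: the rest still cover every corridor — redundant.
Drop K2: Z4 uncovered — not redundant.
Drop K3: the rest still cover every corridor — redundant.
Drop K4: the rest still cover every corridor — redundant.
Drop K5: Z3, Z10, Z5 uncovered — not redundant.
3 redundant: K1, K3, K4.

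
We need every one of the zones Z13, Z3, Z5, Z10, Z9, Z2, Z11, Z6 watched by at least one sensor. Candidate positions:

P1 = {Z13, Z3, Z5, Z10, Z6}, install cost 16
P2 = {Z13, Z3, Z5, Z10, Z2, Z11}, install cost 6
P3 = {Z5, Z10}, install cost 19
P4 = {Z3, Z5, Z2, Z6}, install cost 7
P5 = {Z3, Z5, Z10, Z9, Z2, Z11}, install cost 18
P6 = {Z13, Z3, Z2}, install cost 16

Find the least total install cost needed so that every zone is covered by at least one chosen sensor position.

P2, P4, P5 cover every zone at install cost 6 + 7 + 18 = 31.
Any cover uses at least 2 sensor positions; among all covering selections none totals below 31.

31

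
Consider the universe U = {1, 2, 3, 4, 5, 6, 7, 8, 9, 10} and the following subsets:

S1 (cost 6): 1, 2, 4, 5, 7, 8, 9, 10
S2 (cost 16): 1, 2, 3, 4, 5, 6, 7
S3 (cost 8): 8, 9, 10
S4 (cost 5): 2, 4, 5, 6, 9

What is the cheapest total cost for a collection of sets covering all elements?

S1, S2 cover every element at cost 6 + 16 = 22.
Any cover uses at least 2 sets; among all covering selections none totals below 22.
Greedy by coverage-per-cost would pick S1, S4, S2 for 27 — worse than the optimum 22.

22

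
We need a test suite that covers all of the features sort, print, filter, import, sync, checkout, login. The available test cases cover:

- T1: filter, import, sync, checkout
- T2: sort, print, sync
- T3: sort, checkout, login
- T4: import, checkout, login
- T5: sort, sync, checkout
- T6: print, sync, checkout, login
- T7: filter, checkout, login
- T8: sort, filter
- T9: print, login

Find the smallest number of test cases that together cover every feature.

3

T1, T2, T3 together cover {sort, print, filter, import, sync, checkout, login} — every feature.
No 2 of the 9 test cases cover everything (all 36 pairs fall short), so 3 is minimum.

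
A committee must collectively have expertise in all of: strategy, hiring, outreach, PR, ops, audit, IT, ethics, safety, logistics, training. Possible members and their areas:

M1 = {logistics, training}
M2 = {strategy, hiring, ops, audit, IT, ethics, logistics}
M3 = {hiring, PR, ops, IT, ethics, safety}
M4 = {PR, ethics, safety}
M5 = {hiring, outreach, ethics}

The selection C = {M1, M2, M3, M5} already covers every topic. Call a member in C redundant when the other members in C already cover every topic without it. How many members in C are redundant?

Drop M1: training uncovered — not redundant.
Drop M2: strategy, audit uncovered — not redundant.
Drop M3: PR, safety uncovered — not redundant.
Drop M5: outreach uncovered — not redundant.
None of the members in C is redundant.

0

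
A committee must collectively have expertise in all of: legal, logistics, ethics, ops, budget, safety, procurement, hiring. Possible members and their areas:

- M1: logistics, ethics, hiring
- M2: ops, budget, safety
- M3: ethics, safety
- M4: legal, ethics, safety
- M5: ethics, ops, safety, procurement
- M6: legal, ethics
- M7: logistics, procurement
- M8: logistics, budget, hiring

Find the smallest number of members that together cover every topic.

3

M4, M5, M8 together cover {legal, logistics, ethics, ops, budget, safety, procurement, hiring} — every topic.
No 2 of the 8 members cover everything (all 28 pairs fall short), so 3 is minimum.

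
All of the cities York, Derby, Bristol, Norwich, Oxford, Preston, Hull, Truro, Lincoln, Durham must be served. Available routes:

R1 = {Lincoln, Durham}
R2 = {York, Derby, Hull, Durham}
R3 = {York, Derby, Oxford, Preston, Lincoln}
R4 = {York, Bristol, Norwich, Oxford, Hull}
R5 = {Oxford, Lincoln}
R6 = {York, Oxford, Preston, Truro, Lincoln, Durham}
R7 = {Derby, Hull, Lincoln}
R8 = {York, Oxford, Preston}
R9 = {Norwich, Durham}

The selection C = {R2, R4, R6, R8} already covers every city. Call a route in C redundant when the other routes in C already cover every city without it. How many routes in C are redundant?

1

Drop R2: Derby uncovered — not redundant.
Drop R4: Bristol, Norwich uncovered — not redundant.
Drop R6: Truro, Lincoln uncovered — not redundant.
Drop R8: the rest still cover every city — redundant.
1 redundant: R8.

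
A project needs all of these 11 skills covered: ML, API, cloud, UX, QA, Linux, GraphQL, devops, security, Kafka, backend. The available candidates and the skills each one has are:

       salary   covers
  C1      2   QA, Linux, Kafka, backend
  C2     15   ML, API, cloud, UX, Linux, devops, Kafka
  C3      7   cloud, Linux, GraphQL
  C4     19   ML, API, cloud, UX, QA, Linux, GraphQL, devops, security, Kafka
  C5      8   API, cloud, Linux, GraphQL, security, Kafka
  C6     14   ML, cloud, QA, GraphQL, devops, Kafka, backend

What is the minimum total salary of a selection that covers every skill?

21

C1, C4 cover every skill at salary 2 + 19 = 21.
Any cover uses at least 2 candidates; among all covering selections none totals below 21.
Greedy by coverage-per-salary would pick C1, C5, C2 for 25 — worse than the optimum 21.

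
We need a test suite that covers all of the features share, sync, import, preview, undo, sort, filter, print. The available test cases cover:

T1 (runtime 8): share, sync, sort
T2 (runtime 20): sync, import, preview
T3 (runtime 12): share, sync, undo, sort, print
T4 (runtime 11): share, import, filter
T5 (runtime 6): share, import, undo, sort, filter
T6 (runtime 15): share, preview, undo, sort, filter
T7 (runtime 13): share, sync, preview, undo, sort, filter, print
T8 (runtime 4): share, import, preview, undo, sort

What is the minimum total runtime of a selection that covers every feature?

T7, T8 cover every feature at runtime 13 + 4 = 17.
Any cover uses at least 2 test cases; among all covering selections none totals below 17.

17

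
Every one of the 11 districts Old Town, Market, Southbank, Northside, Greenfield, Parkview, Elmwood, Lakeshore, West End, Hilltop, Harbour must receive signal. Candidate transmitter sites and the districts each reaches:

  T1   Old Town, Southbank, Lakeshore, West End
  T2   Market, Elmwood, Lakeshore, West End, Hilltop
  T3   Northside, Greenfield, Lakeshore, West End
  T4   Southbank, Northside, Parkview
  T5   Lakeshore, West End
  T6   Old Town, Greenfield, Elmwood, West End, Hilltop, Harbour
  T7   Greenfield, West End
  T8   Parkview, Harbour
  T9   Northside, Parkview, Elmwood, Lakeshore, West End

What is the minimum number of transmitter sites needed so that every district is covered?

3

T2, T4, T6 together cover {Old Town, Market, Southbank, Northside, Greenfield, Parkview, Elmwood, Lakeshore, West End, Hilltop, Harbour} — every district.
No 2 of the 9 transmitter sites cover everything (all 36 pairs fall short), so 3 is minimum.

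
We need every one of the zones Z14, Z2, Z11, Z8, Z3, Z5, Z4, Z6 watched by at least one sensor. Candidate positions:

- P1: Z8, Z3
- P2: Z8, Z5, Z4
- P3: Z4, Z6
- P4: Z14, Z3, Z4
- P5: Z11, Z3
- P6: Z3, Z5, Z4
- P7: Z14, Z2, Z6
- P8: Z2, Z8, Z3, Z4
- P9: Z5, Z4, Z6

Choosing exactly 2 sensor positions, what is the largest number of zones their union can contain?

6

Choosing P2, P7 covers {Z14, Z2, Z8, Z5, Z4, Z6} — 6 zones.
No choice of 2 sensor positions does better; here Z11, Z3 are left uncovered.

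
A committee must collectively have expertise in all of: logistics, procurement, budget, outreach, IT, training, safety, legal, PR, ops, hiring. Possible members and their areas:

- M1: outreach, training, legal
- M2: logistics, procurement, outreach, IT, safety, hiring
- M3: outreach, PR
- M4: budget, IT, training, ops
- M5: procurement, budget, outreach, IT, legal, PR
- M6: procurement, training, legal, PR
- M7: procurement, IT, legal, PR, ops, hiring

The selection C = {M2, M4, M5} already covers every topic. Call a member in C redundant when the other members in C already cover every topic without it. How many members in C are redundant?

Drop M2: logistics, safety, hiring uncovered — not redundant.
Drop M4: training, ops uncovered — not redundant.
Drop M5: legal, PR uncovered — not redundant.
None of the members in C is redundant.

0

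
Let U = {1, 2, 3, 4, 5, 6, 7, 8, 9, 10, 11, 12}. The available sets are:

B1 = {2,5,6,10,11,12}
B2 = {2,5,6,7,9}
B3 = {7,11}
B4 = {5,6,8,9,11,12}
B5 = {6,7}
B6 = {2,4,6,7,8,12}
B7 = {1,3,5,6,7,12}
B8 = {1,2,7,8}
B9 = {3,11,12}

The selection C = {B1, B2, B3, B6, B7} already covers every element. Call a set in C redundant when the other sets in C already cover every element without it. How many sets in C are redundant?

Drop B1: 10 uncovered — not redundant.
Drop B2: 9 uncovered — not redundant.
Drop B3: the rest still cover every element — redundant.
Drop B6: 4, 8 uncovered — not redundant.
Drop B7: 1, 3 uncovered — not redundant.
1 redundant: B3.

1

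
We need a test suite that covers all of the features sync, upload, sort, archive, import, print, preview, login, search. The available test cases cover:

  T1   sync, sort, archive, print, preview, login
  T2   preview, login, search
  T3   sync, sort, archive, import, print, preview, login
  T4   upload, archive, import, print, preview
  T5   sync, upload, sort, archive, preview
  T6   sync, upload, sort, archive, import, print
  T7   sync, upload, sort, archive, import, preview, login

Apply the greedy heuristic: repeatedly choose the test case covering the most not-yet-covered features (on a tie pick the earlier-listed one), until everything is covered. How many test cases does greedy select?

3

Pick 1: T3 covers 7 new features (sync, sort, archive, import, print, preview, login).
Pick 2: T2 covers 1 new features (search).
Pick 3: T4 covers 1 new features (upload).
Greedy uses 3 test cases. (The true minimum is 2.)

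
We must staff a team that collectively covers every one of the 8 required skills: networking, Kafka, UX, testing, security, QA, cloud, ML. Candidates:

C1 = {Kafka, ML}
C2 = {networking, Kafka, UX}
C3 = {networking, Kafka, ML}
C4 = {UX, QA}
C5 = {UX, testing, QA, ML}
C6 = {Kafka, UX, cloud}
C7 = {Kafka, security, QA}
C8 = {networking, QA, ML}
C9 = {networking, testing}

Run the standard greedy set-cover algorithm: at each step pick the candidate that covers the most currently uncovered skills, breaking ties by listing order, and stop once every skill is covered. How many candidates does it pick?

4

Pick 1: C5 covers 4 new skills (UX, testing, QA, ML).
Pick 2: C2 covers 2 new skills (networking, Kafka).
Pick 3: C6 covers 1 new skills (cloud).
Pick 4: C7 covers 1 new skills (security).
Greedy uses 4 candidates.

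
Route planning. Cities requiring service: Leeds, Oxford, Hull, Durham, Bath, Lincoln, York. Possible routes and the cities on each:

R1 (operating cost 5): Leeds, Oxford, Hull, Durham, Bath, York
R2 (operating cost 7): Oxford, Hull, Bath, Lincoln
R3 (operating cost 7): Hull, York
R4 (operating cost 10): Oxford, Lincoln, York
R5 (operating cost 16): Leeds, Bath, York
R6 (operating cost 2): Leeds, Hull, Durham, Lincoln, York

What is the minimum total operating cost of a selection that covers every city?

7

R1, R6 cover every city at operating cost 5 + 2 = 7.
Any cover uses at least 2 routes; among all covering selections none totals below 7.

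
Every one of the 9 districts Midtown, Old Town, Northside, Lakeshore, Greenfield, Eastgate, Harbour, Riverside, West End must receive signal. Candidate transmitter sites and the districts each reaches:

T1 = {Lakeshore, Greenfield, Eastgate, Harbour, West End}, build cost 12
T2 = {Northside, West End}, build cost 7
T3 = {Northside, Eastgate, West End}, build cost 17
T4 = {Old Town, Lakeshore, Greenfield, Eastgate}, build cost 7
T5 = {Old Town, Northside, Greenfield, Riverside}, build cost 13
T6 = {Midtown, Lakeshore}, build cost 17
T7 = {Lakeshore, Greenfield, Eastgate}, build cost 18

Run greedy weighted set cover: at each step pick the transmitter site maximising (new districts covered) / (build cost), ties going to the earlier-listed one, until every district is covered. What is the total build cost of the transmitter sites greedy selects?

Pick 1: T4 adds 4 new (Old Town, Lakeshore, Greenfield, Eastgate) at build cost 7 (ratio 4/7).
Pick 2: T2 adds 2 new (Northside, West End) at build cost 7 (ratio 2/7).
Pick 3: T1 adds 1 new (Harbour) at build cost 12 (ratio 1/12).
Pick 4: T5 adds 1 new (Riverside) at build cost 13 (ratio 1/13).
Pick 5: T6 adds 1 new (Midtown) at build cost 17 (ratio 1/17).
Greedy total build cost: 7 + 7 + 12 + 13 + 17 = 56. (The true optimum is 42, so greedy overshoots here.)

56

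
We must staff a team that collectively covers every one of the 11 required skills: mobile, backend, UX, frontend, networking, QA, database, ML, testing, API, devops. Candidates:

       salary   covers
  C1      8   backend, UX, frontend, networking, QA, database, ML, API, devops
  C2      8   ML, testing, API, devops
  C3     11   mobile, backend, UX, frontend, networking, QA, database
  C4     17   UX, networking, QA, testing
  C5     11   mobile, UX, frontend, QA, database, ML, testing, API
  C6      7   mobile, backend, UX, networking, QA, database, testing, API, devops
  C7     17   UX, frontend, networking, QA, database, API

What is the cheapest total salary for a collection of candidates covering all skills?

C1, C6 cover every skill at salary 8 + 7 = 15.
Any cover uses at least 2 candidates; among all covering selections none totals below 15.

15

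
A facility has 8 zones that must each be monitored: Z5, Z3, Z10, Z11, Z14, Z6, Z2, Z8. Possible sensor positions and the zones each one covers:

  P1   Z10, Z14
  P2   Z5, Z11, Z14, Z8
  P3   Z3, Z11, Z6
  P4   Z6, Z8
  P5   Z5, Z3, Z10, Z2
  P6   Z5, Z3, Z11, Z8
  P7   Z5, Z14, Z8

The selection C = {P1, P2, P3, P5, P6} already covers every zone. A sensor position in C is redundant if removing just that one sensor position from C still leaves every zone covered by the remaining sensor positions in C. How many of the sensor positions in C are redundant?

3

Drop P1: the rest still cover every zone — redundant.
Drop P2: the rest still cover every zone — redundant.
Drop P3: Z6 uncovered — not redundant.
Drop P5: Z2 uncovered — not redundant.
Drop P6: the rest still cover every zone — redundant.
3 redundant: P1, P2, P6.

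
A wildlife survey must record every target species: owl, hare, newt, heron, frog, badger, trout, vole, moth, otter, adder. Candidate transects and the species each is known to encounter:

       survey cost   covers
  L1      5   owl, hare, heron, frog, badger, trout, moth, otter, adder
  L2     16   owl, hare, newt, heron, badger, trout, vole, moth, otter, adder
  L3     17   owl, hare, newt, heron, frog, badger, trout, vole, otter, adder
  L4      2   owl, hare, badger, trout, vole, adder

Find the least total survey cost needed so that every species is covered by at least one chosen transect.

L1, L2 cover every species at survey cost 5 + 16 = 21.
Any cover uses at least 2 transects; among all covering selections none totals below 21.

21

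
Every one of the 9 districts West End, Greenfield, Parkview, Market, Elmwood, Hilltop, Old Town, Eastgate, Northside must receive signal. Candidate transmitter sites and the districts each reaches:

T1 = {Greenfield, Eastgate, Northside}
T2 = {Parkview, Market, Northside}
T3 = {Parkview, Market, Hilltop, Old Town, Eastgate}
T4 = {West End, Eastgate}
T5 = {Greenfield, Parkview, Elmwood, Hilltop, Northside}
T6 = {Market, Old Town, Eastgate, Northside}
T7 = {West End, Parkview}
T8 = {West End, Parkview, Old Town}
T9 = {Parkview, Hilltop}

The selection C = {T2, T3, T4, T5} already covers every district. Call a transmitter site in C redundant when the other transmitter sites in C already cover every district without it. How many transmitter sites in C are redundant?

1

Drop T2: the rest still cover every district — redundant.
Drop T3: Old Town uncovered — not redundant.
Drop T4: West End uncovered — not redundant.
Drop T5: Greenfield, Elmwood uncovered — not redundant.
1 redundant: T2.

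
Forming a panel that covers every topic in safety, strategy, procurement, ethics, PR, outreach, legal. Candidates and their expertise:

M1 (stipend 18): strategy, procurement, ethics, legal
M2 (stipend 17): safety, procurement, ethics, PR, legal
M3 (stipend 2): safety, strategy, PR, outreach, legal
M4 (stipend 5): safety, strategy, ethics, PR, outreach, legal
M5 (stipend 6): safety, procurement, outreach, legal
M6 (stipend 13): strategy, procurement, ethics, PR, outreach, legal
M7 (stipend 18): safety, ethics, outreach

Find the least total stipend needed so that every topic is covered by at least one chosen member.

11

M4, M5 cover every topic at stipend 5 + 6 = 11.
Any cover uses at least 2 members; among all covering selections none totals below 11.
Greedy by coverage-per-stipend would pick M3, M4, M5 for 13 — worse than the optimum 11.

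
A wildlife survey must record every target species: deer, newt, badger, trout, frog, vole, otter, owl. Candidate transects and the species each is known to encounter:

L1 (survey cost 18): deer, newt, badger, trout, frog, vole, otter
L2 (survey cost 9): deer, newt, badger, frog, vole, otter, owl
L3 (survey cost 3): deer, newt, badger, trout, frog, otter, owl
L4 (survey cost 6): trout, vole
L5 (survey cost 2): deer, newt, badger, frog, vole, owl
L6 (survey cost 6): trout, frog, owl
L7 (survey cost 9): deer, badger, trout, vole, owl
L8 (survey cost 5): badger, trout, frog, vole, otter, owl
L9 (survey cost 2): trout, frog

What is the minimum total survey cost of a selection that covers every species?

L3, L5 cover every species at survey cost 3 + 2 = 5.
Any cover uses at least 2 transects; among all covering selections none totals below 5.

5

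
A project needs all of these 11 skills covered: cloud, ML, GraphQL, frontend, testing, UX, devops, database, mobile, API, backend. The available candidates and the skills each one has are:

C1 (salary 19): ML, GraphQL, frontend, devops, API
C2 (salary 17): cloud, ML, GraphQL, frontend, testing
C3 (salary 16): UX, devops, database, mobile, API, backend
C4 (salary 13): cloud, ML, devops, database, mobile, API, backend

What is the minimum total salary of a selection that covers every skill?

C2, C3 cover every skill at salary 17 + 16 = 33.
Any cover uses at least 2 candidates; among all covering selections none totals below 33.
Greedy by coverage-per-salary would pick C4, C2, C3 for 46 — worse than the optimum 33.

33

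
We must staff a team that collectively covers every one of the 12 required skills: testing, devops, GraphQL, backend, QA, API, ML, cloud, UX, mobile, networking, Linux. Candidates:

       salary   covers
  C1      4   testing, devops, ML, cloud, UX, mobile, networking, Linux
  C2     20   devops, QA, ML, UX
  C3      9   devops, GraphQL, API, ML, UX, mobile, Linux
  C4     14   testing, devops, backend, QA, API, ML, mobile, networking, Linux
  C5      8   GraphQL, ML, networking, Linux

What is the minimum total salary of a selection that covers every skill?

26

C1, C4, C5 cover every skill at salary 4 + 14 + 8 = 26.
Any cover uses at least 3 candidates; among all covering selections none totals below 26.
Greedy by coverage-per-salary would pick C1, C3, C4 for 27 — worse than the optimum 26.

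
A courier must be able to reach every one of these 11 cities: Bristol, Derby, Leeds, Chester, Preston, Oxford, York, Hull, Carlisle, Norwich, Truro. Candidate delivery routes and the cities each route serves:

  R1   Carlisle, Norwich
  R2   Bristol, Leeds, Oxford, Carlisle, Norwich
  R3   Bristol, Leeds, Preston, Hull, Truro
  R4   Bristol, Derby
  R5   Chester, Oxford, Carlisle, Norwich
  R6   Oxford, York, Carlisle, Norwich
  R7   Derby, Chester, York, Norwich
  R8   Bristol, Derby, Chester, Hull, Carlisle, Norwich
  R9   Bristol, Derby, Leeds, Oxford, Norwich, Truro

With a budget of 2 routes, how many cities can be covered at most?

Choosing R3, R5 covers {Bristol, Leeds, Chester, Preston, Oxford, Hull, Carlisle, Norwich, Truro} — 9 cities.
No choice of 2 routes does better; here Derby, York are left uncovered.

9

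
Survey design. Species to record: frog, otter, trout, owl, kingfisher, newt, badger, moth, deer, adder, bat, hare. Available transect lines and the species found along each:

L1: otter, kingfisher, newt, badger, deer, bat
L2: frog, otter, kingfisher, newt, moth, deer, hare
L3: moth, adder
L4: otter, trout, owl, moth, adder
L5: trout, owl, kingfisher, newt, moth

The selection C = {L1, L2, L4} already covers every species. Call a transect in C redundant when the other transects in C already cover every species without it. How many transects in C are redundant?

Drop L1: badger, bat uncovered — not redundant.
Drop L2: frog, hare uncovered — not redundant.
Drop L4: trout, owl, adder uncovered — not redundant.
None of the transects in C is redundant.

0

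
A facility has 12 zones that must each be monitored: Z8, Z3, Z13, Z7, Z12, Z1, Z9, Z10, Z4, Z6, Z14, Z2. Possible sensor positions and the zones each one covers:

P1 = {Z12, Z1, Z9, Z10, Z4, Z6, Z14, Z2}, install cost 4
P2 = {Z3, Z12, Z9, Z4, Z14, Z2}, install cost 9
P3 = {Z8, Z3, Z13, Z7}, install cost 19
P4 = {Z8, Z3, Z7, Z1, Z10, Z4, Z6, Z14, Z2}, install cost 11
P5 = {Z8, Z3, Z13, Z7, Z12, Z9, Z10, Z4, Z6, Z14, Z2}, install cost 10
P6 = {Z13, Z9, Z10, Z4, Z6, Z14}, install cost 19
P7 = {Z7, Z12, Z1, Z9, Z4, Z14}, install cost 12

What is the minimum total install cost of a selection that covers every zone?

14

P1, P5 cover every zone at install cost 4 + 10 = 14.
Any cover uses at least 2 sensor positions; among all covering selections none totals below 14.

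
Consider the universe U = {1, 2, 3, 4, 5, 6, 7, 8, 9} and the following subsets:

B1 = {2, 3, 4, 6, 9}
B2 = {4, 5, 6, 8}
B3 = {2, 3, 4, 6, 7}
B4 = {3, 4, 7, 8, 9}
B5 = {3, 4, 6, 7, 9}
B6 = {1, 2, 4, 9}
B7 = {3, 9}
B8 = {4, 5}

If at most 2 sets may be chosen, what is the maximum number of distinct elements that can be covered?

7

Choosing B1, B2 covers {2, 3, 4, 5, 6, 8, 9} — 7 elements.
No choice of 2 sets does better; here 1, 7 are left uncovered.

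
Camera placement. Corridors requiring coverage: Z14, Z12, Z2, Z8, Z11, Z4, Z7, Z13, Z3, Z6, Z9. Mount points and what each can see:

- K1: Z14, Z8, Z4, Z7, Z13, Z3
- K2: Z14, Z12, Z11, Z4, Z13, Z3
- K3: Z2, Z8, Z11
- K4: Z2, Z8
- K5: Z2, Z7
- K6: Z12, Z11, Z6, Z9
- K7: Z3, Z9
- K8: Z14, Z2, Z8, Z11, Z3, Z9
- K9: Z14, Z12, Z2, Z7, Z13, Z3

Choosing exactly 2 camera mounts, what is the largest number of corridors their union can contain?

10

Choosing K1, K6 covers {Z14, Z12, Z8, Z11, Z4, Z7, Z13, Z3, Z6, Z9} — 10 corridors.
No choice of 2 camera mounts does better; here Z2 is left uncovered.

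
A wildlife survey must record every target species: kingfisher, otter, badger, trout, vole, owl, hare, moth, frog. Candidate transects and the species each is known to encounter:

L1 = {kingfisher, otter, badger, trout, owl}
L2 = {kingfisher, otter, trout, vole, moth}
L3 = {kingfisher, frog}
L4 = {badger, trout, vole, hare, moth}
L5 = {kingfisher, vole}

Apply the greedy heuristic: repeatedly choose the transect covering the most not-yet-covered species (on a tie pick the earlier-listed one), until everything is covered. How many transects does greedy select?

Pick 1: L1 covers 5 new species (kingfisher, otter, badger, trout, owl).
Pick 2: L4 covers 3 new species (vole, hare, moth).
Pick 3: L3 covers 1 new species (frog).
Greedy uses 3 transects.

3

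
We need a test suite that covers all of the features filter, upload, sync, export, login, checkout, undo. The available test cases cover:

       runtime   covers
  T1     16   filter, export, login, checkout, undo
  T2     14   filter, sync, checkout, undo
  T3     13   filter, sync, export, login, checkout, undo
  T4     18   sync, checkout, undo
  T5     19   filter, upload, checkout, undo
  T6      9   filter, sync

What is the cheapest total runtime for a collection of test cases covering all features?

32

T3, T5 cover every feature at runtime 13 + 19 = 32.
Any cover uses at least 2 test cases; among all covering selections none totals below 32.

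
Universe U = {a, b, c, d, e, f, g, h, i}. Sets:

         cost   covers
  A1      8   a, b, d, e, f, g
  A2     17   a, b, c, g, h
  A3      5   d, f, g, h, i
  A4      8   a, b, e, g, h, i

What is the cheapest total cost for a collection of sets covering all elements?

A1, A2, A3 cover every element at cost 8 + 17 + 5 = 30.
Any cover uses at least 3 sets; among all covering selections none totals below 30.

30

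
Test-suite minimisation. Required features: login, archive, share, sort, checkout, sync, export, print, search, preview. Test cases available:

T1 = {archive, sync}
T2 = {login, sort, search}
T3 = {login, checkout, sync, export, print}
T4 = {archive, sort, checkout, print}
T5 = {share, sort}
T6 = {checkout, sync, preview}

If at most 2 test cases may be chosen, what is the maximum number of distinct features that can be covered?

Choosing T2, T3 covers {login, sort, checkout, sync, export, print, search} — 7 features.
No choice of 2 test cases does better; here archive, share, preview are left uncovered.

7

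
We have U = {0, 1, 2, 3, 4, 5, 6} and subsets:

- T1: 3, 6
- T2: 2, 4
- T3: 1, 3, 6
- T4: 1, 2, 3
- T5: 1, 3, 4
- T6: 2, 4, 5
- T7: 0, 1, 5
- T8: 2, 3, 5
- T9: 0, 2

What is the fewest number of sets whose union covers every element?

T1, T2, T7 together cover {0, 1, 2, 3, 4, 5, 6} — every element.
No 2 of the 9 sets cover everything (all 36 pairs fall short), so 3 is minimum.

3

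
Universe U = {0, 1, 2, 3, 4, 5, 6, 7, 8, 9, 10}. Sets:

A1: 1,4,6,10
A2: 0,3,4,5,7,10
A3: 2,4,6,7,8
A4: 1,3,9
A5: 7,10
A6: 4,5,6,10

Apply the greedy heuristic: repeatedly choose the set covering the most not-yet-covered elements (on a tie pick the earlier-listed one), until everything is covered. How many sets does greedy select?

3

Pick 1: A2 covers 6 new elements (0, 3, 4, 5, 7, 10).
Pick 2: A3 covers 3 new elements (2, 6, 8).
Pick 3: A4 covers 2 new elements (1, 9).
Greedy uses 3 sets.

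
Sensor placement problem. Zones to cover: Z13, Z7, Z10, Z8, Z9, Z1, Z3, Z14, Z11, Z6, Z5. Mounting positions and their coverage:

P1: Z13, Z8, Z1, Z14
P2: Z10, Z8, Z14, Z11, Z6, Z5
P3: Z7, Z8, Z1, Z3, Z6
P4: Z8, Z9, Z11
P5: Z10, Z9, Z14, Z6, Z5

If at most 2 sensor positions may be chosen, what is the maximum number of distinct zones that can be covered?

9

Choosing P2, P3 covers {Z7, Z10, Z8, Z1, Z3, Z14, Z11, Z6, Z5} — 9 zones.
No choice of 2 sensor positions does better; here Z13, Z9 are left uncovered.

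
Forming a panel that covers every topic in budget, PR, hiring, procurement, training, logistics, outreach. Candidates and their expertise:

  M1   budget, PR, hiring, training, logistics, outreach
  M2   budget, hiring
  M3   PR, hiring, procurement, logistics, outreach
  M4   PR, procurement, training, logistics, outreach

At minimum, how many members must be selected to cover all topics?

2

M1, M3 together cover {budget, PR, hiring, procurement, training, logistics, outreach} — every topic.
No single member contains all 7 topics, so 2 is optimal.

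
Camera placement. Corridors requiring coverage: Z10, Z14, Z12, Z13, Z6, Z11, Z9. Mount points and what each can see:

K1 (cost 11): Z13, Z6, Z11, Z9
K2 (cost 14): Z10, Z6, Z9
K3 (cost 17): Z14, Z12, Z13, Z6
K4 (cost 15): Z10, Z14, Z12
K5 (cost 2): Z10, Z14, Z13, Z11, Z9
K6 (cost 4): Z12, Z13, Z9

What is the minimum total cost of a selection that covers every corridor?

K1, K5, K6 cover every corridor at cost 11 + 2 + 4 = 17.
Any cover uses at least 2 camera mounts; among all covering selections none totals below 17.

17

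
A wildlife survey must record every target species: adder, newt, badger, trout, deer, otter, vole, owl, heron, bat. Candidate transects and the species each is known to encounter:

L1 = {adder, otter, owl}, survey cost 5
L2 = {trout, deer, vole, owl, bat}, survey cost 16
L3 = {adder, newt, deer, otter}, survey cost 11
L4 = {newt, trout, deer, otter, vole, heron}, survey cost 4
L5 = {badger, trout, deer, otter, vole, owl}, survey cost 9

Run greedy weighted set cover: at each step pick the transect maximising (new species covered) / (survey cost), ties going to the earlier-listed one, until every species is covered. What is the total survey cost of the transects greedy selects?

34

Pick 1: L4 adds 6 new (newt, trout, deer, otter, vole, heron) at survey cost 4 (ratio 6/4).
Pick 2: L1 adds 2 new (adder, owl) at survey cost 5 (ratio 2/5).
Pick 3: L5 adds 1 new (badger) at survey cost 9 (ratio 1/9).
Pick 4: L2 adds 1 new (bat) at survey cost 16 (ratio 1/16).
Greedy total survey cost: 4 + 5 + 9 + 16 = 34.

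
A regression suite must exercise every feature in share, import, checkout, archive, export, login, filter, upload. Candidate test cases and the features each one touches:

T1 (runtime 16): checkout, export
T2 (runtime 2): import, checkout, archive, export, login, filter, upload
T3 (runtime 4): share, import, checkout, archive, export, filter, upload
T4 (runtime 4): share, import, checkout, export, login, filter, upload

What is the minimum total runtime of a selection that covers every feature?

6

T2, T3 cover every feature at runtime 2 + 4 = 6.
Any cover uses at least 2 test cases; among all covering selections none totals below 6.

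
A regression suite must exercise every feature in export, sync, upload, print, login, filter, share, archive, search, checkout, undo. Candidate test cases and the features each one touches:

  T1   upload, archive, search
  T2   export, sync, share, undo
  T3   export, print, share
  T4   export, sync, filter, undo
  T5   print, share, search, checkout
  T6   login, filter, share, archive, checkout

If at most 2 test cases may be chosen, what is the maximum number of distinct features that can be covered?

Choosing T2, T6 covers {export, sync, login, filter, share, archive, checkout, undo} — 8 features.
No choice of 2 test cases does better; here upload, print, search are left uncovered.

8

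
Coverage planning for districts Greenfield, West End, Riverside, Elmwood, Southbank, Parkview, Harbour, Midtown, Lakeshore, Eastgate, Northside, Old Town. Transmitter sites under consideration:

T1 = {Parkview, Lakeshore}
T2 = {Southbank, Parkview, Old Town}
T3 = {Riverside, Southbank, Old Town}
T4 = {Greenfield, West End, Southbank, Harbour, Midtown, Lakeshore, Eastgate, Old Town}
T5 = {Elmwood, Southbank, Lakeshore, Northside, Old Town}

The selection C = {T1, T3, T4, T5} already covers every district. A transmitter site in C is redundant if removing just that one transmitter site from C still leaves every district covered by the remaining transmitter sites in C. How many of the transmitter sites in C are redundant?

0

Drop T1: Parkview uncovered — not redundant.
Drop T3: Riverside uncovered — not redundant.
Drop T4: Greenfield, West End, Harbour, Midtown, … uncovered — not redundant.
Drop T5: Elmwood, Northside uncovered — not redundant.
None of the transmitter sites in C is redundant.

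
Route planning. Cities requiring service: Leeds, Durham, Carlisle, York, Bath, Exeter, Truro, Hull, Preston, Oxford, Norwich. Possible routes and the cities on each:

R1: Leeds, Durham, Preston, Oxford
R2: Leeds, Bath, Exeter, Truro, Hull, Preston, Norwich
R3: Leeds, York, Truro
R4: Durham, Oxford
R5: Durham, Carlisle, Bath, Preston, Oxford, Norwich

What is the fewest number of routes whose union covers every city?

R2, R3, R5 together cover {Leeds, Durham, Carlisle, York, Bath, Exeter, Truro, Hull, Preston, Oxford, Norwich} — every city.
No 2 of the 5 routes cover everything (all 10 pairs fall short), so 3 is minimum.

3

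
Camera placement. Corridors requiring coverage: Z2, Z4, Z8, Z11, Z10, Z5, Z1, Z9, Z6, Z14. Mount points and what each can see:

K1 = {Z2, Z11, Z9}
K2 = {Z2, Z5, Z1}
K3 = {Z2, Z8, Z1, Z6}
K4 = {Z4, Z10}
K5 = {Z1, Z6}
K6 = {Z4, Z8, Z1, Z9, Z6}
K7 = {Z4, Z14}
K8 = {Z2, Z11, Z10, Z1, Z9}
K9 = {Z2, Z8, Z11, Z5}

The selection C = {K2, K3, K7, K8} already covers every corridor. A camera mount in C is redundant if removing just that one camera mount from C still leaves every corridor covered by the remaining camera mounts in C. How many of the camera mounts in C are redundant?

0

Drop K2: Z5 uncovered — not redundant.
Drop K3: Z8, Z6 uncovered — not redundant.
Drop K7: Z4, Z14 uncovered — not redundant.
Drop K8: Z11, Z10, Z9 uncovered — not redundant.
None of the camera mounts in C is redundant.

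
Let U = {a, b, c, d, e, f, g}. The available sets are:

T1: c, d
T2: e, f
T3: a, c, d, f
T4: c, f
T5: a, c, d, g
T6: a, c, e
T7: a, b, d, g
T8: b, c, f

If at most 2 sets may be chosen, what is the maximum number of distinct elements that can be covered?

Choosing T2, T5 covers {a, c, d, e, f, g} — 6 elements.
No choice of 2 sets does better; here b is left uncovered.

6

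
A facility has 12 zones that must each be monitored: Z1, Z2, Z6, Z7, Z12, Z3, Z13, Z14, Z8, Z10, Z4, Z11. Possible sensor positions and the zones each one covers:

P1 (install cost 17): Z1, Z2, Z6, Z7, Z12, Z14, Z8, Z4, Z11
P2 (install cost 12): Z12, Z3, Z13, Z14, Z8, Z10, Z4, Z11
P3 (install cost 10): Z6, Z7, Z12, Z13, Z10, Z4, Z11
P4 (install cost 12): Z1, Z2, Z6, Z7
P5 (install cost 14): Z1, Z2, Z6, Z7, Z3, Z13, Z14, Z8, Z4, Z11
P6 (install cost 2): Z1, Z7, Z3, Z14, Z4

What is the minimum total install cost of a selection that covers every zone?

24

P2, P4 cover every zone at install cost 12 + 12 = 24.
Any cover uses at least 2 sensor positions; among all covering selections none totals below 24.
Greedy by coverage-per-install cost would pick P6, P3, P5 for 26 — worse than the optimum 24.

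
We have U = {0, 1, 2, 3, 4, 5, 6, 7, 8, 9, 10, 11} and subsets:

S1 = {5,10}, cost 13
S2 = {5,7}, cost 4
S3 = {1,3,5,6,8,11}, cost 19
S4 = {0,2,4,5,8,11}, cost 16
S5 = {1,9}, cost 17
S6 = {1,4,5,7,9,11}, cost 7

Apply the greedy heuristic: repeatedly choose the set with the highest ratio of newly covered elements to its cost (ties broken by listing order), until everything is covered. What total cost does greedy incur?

55

Pick 1: S6 adds 6 new (1, 4, 5, 7, 9, 11) at cost 7 (ratio 6/7).
Pick 2: S4 adds 3 new (0, 2, 8) at cost 16 (ratio 3/16).
Pick 3: S3 adds 2 new (3, 6) at cost 19 (ratio 2/19).
Pick 4: S1 adds 1 new (10) at cost 13 (ratio 1/13).
Greedy total cost: 7 + 16 + 19 + 13 = 55.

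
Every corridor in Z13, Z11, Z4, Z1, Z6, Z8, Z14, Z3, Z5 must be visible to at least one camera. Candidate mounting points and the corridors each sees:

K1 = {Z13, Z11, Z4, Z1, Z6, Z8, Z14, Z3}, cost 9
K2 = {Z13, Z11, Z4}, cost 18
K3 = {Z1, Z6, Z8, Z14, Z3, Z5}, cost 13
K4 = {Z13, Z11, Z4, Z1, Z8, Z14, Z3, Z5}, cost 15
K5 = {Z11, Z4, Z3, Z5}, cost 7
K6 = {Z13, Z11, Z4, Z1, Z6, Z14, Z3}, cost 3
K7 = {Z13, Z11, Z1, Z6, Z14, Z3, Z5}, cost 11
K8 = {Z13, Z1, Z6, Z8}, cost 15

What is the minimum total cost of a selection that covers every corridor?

16

K1, K5 cover every corridor at cost 9 + 7 = 16.
Any cover uses at least 2 camera mounts; among all covering selections none totals below 16.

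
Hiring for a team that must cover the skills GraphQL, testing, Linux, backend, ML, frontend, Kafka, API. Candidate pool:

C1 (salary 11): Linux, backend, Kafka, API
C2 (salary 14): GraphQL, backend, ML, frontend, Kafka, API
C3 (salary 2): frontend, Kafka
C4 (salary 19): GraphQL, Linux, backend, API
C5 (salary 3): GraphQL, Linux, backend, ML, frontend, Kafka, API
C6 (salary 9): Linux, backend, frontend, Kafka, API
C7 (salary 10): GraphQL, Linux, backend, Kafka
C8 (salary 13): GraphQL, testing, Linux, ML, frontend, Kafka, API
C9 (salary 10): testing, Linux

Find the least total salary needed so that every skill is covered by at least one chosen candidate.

13

C5, C9 cover every skill at salary 3 + 10 = 13.
Any cover uses at least 2 candidates; among all covering selections none totals below 13.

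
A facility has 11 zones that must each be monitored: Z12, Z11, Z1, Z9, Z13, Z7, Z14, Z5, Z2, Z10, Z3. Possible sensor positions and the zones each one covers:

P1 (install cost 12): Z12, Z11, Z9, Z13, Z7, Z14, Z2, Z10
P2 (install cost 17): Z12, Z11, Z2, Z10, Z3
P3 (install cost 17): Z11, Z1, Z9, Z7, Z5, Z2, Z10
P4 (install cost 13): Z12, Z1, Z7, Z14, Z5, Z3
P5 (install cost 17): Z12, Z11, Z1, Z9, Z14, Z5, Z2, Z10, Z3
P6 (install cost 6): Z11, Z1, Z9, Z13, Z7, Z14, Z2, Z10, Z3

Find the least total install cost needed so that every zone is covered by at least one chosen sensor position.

19

P4, P6 cover every zone at install cost 13 + 6 = 19.
Any cover uses at least 2 sensor positions; among all covering selections none totals below 19.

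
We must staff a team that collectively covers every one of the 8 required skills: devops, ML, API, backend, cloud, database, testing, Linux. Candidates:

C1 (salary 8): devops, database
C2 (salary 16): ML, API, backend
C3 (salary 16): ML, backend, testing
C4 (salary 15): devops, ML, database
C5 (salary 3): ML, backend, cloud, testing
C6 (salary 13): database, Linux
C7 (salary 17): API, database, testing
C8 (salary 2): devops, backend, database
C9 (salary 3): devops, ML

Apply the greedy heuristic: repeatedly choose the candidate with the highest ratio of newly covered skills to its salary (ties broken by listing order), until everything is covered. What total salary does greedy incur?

34

Pick 1: C8 adds 3 new (devops, backend, database) at salary 2 (ratio 3/2).
Pick 2: C5 adds 3 new (ML, cloud, testing) at salary 3 (ratio 3/3).
Pick 3: C6 adds 1 new (Linux) at salary 13 (ratio 1/13).
Pick 4: C2 adds 1 new (API) at salary 16 (ratio 1/16).
Greedy total salary: 2 + 3 + 13 + 16 = 34.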